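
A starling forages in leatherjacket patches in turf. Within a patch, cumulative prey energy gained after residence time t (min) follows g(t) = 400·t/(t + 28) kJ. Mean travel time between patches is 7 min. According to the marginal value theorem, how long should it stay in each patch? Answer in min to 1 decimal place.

14.0 min

By the marginal value theorem, leave when the instantaneous gain rate g'(t) equals the habitat-wide average g(t)/(T + t).
g'(t) = 400·28/(t + 28)². Setting 400·28/(t+28)² = 400t/[(t+28)(7+t)] gives 28(7+t) = t(t+28), so t² = 28×7 = 196.
t* = √196 = 14 min.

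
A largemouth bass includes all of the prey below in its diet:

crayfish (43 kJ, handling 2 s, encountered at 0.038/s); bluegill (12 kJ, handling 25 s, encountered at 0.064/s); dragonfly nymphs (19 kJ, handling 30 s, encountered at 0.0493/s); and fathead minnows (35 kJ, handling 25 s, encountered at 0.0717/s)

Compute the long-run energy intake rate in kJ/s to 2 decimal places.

0.98 kJ/s

R = Σλ_iE_i / (1 + Σλ_ih_i)
Numerator: 0.038×43 + 0.064×12 + 0.0493×19 + 0.0717×35 = 5.848
Denominator: 1 + 0.038×2 + 0.064×25 + 0.0493×30 + 0.0717×25 = 5.947
R = 5.848/5.947 = 0.9833 kJ/s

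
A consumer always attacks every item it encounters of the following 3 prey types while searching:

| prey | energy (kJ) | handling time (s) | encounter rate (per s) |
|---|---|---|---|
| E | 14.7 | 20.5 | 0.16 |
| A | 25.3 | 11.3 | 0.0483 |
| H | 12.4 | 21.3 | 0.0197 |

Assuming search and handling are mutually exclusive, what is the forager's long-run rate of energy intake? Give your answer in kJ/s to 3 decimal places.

0.728 kJ/s

R = (0.16×14.7 + 0.0483×25.3 + 0.0197×12.4) / (1 + 0.16×20.5 + 0.0483×11.3 + 0.0197×21.3) = 3.818/5.245 = 0.7279 kJ/s.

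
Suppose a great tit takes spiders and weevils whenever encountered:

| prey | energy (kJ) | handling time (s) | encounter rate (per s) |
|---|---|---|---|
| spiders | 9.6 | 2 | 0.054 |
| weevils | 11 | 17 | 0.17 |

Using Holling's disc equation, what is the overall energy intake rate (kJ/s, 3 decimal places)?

0.597 kJ/s

Energy encountered per unit search time: 0.054×9.6 + 0.17×11 = 2.388 kJ/s.
Handling time per unit search time: 0.054×2 + 0.17×17 = 2.998.
Rate = 2.388/(1 + 2.998) = 0.5974 kJ/s.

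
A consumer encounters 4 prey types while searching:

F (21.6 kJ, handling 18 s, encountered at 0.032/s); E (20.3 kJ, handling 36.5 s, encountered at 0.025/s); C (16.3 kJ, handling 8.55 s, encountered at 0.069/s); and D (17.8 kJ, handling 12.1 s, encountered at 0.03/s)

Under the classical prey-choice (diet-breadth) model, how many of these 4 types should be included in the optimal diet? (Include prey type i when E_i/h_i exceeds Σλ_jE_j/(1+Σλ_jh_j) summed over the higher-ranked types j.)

3

E/h in descending order: C 1.91, D 1.47, F 1.2, E 0.556 kJ/s. The optimal diet is the largest prefix of this list for which every included type satisfies E_i/h_i > R on the types above it.
Rate on top 1: 0.7074. D: 1.47 > 0.7074 → include.
Rate on top 2: 0.8493. F: 1.2 > 0.8493 → include.
Rate on top 3: 0.9292. E: 0.556 < 0.9292 → exclude; stop.
Optimal diet: C, D, F — 3 of 4 types.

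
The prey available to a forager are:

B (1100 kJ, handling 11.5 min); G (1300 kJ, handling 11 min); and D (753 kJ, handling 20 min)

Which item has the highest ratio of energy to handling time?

In descending order of E/h:
G: 1300/11 = 118 kJ/min
B: 1100/11.5 = 95.7 kJ/min
D: 753/20 = 37.6 kJ/min

G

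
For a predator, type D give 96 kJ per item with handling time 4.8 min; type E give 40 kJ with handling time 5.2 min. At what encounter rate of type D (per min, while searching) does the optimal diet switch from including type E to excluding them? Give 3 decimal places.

Drop type E once their profitability E₂/h₂ falls below the rate achievable on type D alone: E₂/h₂ = λE₁/(1 + λh₁).
Solve for λ: λE₁h₂ = E₂(1 + λh₁) → λ(E₁h₂ − E₂h₁) = E₂ → λ = E₂/(E₁h₂ − E₂h₁).
λ = 40/(96×5.2 − 40×4.8) = 40/307.2 = 0.1302 per min.

0.130 per min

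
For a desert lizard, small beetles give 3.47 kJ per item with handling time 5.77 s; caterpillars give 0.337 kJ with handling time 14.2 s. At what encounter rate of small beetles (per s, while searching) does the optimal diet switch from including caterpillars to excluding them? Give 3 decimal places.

Drop caterpillars once their profitability E₂/h₂ falls below the rate achievable on small beetles alone: E₂/h₂ = λE₁/(1 + λh₁).
Solve for λ: λE₁h₂ = E₂(1 + λh₁) → λ(E₁h₂ − E₂h₁) = E₂ → λ = E₂/(E₁h₂ − E₂h₁).
λ = 0.337/(3.47×14.2 − 0.337×5.77) = 0.337/47.33 = 0.00712 per s.

0.007 per s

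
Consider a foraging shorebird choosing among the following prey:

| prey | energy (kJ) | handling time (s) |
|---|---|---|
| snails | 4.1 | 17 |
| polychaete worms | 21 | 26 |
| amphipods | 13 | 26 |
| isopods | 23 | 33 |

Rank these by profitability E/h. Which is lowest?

Profitability E/h (kJ/s): snails = 4.1/17 = 0.241, polychaete worms = 21/26 = 0.808, amphipods = 13/26 = 0.5, isopods = 23/33 = 0.697.
Ranked: polychaete worms > isopods > amphipods > snails.

snails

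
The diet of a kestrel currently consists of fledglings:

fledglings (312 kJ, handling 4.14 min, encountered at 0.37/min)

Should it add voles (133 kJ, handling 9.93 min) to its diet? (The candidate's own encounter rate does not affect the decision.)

Current rate: (0.37×312)/(1 + 0.37×4.14) = 45.6 kJ/min.
voles: E/h = 133/9.93 = 13.39 kJ/min.
13.39 < 45.6, so adding voles would lower the average — exclude it.

No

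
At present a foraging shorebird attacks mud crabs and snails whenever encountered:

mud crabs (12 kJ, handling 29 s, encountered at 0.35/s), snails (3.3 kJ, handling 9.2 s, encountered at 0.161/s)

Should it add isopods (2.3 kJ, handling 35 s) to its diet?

No

Current rate: (0.35×12 + 0.161×3.3)/(1 + 0.35×29 + 0.161×9.2) = 0.3746 kJ/s.
isopods: E/h = 2.3/35 = 0.06571 kJ/s.
0.06571 < 0.3746, so adding isopods would lower the average — exclude it.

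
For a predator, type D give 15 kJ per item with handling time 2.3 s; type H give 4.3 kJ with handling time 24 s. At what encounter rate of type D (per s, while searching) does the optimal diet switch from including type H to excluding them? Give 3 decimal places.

0.012 per s

The zero-one rule: include type H iff E₂/h₂ > λE₁/(1+λh₁). Equality gives the switch point.
λE₁h₂ = E₂ + λE₂h₁ ⇒ λ = E₂/(E₁h₂ − E₂h₁) = 4.3/(360 − 9.89) = 0.01228 per s.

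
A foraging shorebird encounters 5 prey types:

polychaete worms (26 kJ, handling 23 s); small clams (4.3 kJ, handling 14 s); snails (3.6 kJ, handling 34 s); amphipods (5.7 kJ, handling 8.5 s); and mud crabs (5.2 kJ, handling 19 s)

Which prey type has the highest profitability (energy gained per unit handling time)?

polychaete worms

In descending order of E/h:
polychaete worms: 26/23 = 1.13 kJ/s
amphipods: 5.7/8.5 = 0.671 kJ/s
small clams: 4.3/14 = 0.307 kJ/s
mud crabs: 5.2/19 = 0.274 kJ/s
snails: 3.6/34 = 0.106 kJ/s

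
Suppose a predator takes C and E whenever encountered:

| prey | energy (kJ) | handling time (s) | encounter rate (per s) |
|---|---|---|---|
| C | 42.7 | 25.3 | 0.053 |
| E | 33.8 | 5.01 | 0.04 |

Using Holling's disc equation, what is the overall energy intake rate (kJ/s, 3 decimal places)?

Energy encountered per unit search time: 0.053×42.7 + 0.04×33.8 = 3.615 kJ/s.
Handling time per unit search time: 0.053×25.3 + 0.04×5.01 = 1.541.
Rate = 3.615/(1 + 1.541) = 1.423 kJ/s.

1.423 kJ/s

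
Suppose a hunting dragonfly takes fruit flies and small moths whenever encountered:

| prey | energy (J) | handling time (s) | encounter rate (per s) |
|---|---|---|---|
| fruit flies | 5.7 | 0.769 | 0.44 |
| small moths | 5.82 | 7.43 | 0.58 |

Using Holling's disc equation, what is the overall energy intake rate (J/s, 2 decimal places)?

1.04 J/s

R = Σλ_iE_i / (1 + Σλ_ih_i)
Numerator: 0.44×5.7 + 0.58×5.82 = 5.884
Denominator: 1 + 0.44×0.769 + 0.58×7.43 = 5.648
R = 5.884/5.648 = 1.042 J/s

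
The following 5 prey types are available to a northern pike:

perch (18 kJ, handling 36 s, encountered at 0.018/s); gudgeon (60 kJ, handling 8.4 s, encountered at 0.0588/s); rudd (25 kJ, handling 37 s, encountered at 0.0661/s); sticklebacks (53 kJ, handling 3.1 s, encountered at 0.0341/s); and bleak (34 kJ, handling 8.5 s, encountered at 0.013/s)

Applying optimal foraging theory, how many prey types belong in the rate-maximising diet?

3

Profitabilities (E/h, kJ/s): sticklebacks 17.1, gudgeon 7.14, bleak 4, rudd 0.676, perch 0.5. Add prey in this order while the next type's profitability exceeds the intake rate on those already taken.
Rate on top 1: 1.635. gudgeon: 7.14 > 1.635 → include.
Rate on top 2: 3.335. bleak: 4 > 3.335 → include.
Rate on top 3: 3.378. rudd: 0.676 < 3.378 → exclude; stop.
Optimal diet: sticklebacks, gudgeon, bleak — 3 of 5 types.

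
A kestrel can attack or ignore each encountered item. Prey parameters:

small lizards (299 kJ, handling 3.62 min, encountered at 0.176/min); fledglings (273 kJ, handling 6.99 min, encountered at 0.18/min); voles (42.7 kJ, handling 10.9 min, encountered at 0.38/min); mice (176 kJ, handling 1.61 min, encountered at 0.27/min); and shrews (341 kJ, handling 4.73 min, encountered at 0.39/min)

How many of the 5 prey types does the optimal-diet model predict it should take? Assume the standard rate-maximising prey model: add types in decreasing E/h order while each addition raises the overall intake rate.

3

Profitabilities (E/h, kJ/min): mice 109, small lizards 82.6, shrews 72.1, fledglings 39.1, voles 3.92. Add prey in this order while the next type's profitability exceeds the intake rate on those already taken.
Rate on top 1: 33.12. small lizards: 82.6 > 33.12 → include.
Rate on top 2: 48.34. shrews: 72.1 > 48.34 → include.
Rate on top 3: 59.53. fledglings: 39.1 < 59.53 → exclude; stop.
Optimal diet: mice, small lizards, shrews — 3 of 5 types.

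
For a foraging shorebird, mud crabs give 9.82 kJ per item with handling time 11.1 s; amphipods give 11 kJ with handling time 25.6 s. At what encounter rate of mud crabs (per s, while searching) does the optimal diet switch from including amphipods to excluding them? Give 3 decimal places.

The zero-one rule: include amphipods iff E₂/h₂ > λE₁/(1+λh₁). Equality gives the switch point.
λE₁h₂ = E₂ + λE₂h₁ ⇒ λ = E₂/(E₁h₂ − E₂h₁) = 11/(251.4 − 122.1) = 0.08508 per s.

0.085 per s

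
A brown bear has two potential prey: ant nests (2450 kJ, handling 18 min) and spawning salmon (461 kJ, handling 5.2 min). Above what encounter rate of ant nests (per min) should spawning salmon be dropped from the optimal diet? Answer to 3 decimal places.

0.104 per min

At the threshold, the rate on ant nests alone equals the profitability of spawning salmon: λ·2450/(1 + λ·18) = 461/5.2 = 88.65.
Rearranging, λ(2450 − 88.65×18) = 88.65, so λ = 88.65/854.2 = 0.1038 per min.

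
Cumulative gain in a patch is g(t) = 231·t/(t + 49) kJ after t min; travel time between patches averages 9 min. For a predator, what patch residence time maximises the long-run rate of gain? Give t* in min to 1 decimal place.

Optimal t* satisfies g'(t*) = g(t*)/(T + t*).
g'(t) = 231·49/(t + 49)². Setting 231·49/(t+49)² = 231t/[(t+49)(9+t)] gives 49(9+t) = t(t+49), so t² = 49×9 = 441.
t* = √441 = 21 min.

21.0 min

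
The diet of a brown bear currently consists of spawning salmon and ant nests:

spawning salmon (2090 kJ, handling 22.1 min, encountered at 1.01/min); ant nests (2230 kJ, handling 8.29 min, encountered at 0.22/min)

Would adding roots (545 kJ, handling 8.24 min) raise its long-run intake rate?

Current rate: (1.01×2090 + 0.22×2230)/(1 + 1.01×22.1 + 0.22×8.29) = 103.5 kJ/min.
roots: E/h = 545/8.24 = 66.14 kJ/min.
Since 66.14 < R, time spent handling roots is better spent searching.

No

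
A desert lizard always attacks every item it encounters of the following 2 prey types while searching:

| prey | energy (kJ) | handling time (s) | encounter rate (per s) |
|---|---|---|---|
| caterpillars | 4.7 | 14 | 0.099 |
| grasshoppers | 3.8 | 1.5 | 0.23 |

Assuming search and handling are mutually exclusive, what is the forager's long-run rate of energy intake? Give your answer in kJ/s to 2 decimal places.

0.49 kJ/s

R = Σλ_iE_i / (1 + Σλ_ih_i)
Numerator: 0.099×4.7 + 0.23×3.8 = 1.339
Denominator: 1 + 0.099×14 + 0.23×1.5 = 2.731
R = 1.339/2.731 = 0.4904 kJ/s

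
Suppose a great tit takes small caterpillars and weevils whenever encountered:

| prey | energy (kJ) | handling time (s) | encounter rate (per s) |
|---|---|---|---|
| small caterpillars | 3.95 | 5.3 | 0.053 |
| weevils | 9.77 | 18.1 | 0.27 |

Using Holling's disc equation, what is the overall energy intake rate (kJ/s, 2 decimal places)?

0.46 kJ/s

Energy encountered per unit search time: 0.053×3.95 + 0.27×9.77 = 2.847 kJ/s.
Handling time per unit search time: 0.053×5.3 + 0.27×18.1 = 5.168.
Rate = 2.847/(1 + 5.168) = 0.4616 kJ/s.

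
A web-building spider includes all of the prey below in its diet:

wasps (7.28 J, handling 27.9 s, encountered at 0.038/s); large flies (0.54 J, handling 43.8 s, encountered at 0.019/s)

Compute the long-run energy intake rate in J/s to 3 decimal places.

Energy encountered per unit search time: 0.038×7.28 + 0.019×0.54 = 0.2869 J/s.
Handling time per unit search time: 0.038×27.9 + 0.019×43.8 = 1.892.
Rate = 0.2869/(1 + 1.892) = 0.09919 J/s.

0.099 J/s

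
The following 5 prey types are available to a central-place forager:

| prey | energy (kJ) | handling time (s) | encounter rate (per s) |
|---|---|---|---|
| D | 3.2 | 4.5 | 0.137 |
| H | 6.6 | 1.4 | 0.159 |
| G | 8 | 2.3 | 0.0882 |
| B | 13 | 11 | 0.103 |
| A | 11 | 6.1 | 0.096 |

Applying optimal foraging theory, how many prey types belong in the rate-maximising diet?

E/h in descending order: H 4.71, G 3.48, A 1.8, B 1.18, D 0.711 kJ/s. The optimal diet is the largest prefix of this list for which every included type satisfies E_i/h_i > R on the types above it.
Rate on top 1: 0.8583. G: 3.48 > 0.8583 → include.
Rate on top 2: 1.231. A: 1.8 > 1.231 → include.
Rate on top 3: 1.398. B: 1.18 < 1.398 → exclude; stop.
Optimal diet: H, G, A — 3 of 5 types.

3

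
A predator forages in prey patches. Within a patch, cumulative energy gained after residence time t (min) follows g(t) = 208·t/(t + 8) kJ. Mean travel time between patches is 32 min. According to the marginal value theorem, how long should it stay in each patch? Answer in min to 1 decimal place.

By the marginal value theorem, leave when the instantaneous gain rate g'(t) equals the habitat-wide average g(t)/(T + t).
g'(t) = 208·8/(t + 8)². Setting 208·8/(t+8)² = 208t/[(t+8)(32+t)] gives 8(32+t) = t(t+8), so t² = 8×32 = 256.
t* = √256 = 16 min.

16.0 min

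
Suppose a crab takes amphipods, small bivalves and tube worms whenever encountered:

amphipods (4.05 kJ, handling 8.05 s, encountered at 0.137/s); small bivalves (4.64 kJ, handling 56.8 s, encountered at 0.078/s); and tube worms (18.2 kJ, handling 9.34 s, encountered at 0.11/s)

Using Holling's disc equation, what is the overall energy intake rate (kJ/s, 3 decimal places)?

0.386 kJ/s

R = Σλ_iE_i / (1 + Σλ_ih_i)
Numerator: 0.137×4.05 + 0.078×4.64 + 0.11×18.2 = 2.919
Denominator: 1 + 0.137×8.05 + 0.078×56.8 + 0.11×9.34 = 7.561
R = 2.919/7.561 = 0.386 kJ/s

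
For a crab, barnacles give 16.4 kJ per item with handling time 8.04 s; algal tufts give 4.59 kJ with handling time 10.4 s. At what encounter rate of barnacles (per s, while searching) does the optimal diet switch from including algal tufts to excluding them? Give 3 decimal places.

At the threshold, the rate on barnacles alone equals the profitability of algal tufts: λ·16.4/(1 + λ·8.04) = 4.59/10.4 = 0.4413.
Rearranging, λ(16.4 − 0.4413×8.04) = 0.4413, so λ = 0.4413/12.85 = 0.03434 per s.

0.034 per s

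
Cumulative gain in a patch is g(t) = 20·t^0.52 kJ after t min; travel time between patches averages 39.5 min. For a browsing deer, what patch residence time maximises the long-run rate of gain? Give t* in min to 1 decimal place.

42.8 min

Maximise g(t)/(T+t): set derivative to zero → g'(t)(T+t) = g(t).
g'(t) = 0.52·20·t^-0.48. Setting 0.52·20·t^-0.48 = 20·t^0.52/(39.5+t) gives 0.52(39.5+t) = t, so 0.48·t = 0.52×39.5.
t* = 0.52×39.5/0.48 = 42.79 min.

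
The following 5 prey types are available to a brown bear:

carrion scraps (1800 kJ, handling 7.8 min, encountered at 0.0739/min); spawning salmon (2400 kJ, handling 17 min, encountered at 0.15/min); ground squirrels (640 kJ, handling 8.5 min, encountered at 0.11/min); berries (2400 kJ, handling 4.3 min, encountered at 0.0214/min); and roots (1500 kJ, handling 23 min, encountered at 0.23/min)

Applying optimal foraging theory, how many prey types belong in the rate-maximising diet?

Rank by E/h (kJ/min): berries 558, carrion scraps 231, spawning salmon 141, ground squirrels 75.3, roots 65.2. Include each in turn until the next type's E/h falls below the running intake rate.
Rate on top 1: 47.03. carrion scraps: 231 > 47.03 → include.
Rate on top 2: 110.5. spawning salmon: 141 > 110.5 → include.
Rate on top 3: 129. ground squirrels: 75.3 < 129 → exclude; stop.
Optimal diet: berries, carrion scraps, spawning salmon — 3 of 5 types.

3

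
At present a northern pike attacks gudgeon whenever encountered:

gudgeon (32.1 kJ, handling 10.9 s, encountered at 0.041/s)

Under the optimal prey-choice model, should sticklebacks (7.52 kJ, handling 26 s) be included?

No

Current rate: (0.041×32.1)/(1 + 0.041×10.9) = 0.9096 kJ/s.
Profitability of sticklebacks: 7.52/26 = 0.2892 kJ/s.
Since 0.2892 < R, time spent handling sticklebacks is better spent searching.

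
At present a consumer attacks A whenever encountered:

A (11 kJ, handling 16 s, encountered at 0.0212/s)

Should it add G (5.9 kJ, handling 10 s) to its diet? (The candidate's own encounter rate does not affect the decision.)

Yes

Current rate: (0.0212×11)/(1 + 0.0212×16) = 0.1741 kJ/s.
Profitability of G: 5.9/10 = 0.59 kJ/s.
0.59 > 0.1741, so adding G raises the average — include it.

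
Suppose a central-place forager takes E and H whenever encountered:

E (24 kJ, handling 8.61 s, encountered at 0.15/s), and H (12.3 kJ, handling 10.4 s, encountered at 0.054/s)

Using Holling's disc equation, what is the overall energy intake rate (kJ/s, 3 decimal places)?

1.495 kJ/s

R = Σλ_iE_i / (1 + Σλ_ih_i)
Numerator: 0.15×24 + 0.054×12.3 = 4.264
Denominator: 1 + 0.15×8.61 + 0.054×10.4 = 2.853
R = 4.264/2.853 = 1.495 kJ/s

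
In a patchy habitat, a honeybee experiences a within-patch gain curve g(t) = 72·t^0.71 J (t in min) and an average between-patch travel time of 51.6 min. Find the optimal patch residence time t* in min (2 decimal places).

Maximise g(t)/(T+t): set derivative to zero → g'(t)(T+t) = g(t).
g'(t) = 0.71·72·t^-0.29. Setting 0.71·72·t^-0.29 = 72·t^0.71/(51.6+t) gives 0.71(51.6+t) = t, so 0.29·t = 0.71×51.6.
t* = 0.71×51.6/0.29 = 126.3 min.

126.33 min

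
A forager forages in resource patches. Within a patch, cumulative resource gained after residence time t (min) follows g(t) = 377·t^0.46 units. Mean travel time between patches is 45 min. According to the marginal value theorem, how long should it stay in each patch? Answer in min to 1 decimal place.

Optimal t* satisfies g'(t*) = g(t*)/(T + t*).
g'(t) = 0.46·377·t^-0.54. Setting 0.46·377·t^-0.54 = 377·t^0.46/(45+t) gives 0.46(45+t) = t, so 0.54·t = 0.46×45.
t* = 0.46×45/0.54 = 38.33 min.

38.3 min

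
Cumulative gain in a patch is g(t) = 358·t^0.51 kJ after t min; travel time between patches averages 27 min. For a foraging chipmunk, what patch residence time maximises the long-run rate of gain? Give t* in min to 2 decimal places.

28.10 min

Maximise g(t)/(T+t): set derivative to zero → g'(t)(T+t) = g(t).
g'(t) = 0.51·358·t^-0.49. Setting 0.51·358·t^-0.49 = 358·t^0.51/(27+t) gives 0.51(27+t) = t, so 0.49·t = 0.51×27.
t* = 0.51×27/0.49 = 28.1 min.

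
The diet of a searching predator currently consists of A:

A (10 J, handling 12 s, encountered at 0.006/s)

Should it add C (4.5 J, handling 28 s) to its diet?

Yes

Current rate: (0.006×10)/(1 + 0.006×12) = 0.05597 J/s.
C: E/h = 4.5/28 = 0.1607 J/s.
Since 0.1607 > R, including C increases the long-run rate.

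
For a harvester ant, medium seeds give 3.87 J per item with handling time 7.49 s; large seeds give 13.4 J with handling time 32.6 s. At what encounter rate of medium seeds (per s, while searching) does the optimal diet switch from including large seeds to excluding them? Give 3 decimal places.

At the threshold, the rate on medium seeds alone equals the profitability of large seeds: λ·3.87/(1 + λ·7.49) = 13.4/32.6 = 0.411.
Rearranging, λ(3.87 − 0.411×7.49) = 0.411, so λ = 0.411/0.7913 = 0.5195 per s.

0.519 per s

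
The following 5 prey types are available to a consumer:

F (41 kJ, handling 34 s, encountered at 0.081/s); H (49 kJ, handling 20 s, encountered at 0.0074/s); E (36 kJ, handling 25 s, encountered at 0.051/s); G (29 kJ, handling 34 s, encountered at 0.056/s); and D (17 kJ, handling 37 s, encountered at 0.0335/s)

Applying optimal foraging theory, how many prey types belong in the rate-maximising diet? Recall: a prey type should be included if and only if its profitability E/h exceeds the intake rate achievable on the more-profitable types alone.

3

E/h in descending order: H 2.45, E 1.44, F 1.21, G 0.853, D 0.459 kJ/s. The optimal diet is the largest prefix of this list for which every included type satisfies E_i/h_i > R on the types above it.
Rate on top 1: 0.3159. E: 1.44 > 0.3159 → include.
Rate on top 2: 0.9074. F: 1.21 > 0.9074 → include.
Rate on top 3: 1.066. G: 0.853 < 1.066 → exclude; stop.
Optimal diet: H, E, F — 3 of 5 types.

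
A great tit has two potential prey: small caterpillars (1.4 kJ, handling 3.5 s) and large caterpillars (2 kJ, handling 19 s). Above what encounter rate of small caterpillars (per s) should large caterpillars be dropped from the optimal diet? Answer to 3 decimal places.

At the threshold, the rate on small caterpillars alone equals the profitability of large caterpillars: λ·1.4/(1 + λ·3.5) = 2/19 = 0.1053.
Rearranging, λ(1.4 − 0.1053×3.5) = 0.1053, so λ = 0.1053/1.032 = 0.102 per s.

0.102 per s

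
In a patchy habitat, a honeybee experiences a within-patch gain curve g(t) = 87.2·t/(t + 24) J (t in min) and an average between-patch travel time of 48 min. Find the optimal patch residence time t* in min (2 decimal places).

33.94 min

Maximise g(t)/(T+t): set derivative to zero → g'(t)(T+t) = g(t).
g'(t) = 87.2·24/(t + 24)². Setting 87.2·24/(t+24)² = 87.2t/[(t+24)(48+t)] gives 24(48+t) = t(t+24), so t² = 24×48 = 1152.
t* = √1152 = 33.94 min.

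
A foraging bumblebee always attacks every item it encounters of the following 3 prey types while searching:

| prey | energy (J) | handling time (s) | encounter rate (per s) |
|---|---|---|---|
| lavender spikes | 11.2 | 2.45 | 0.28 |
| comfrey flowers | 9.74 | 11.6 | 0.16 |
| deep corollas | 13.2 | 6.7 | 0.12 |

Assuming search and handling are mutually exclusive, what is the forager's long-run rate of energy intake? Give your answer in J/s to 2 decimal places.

R = Σλ_iE_i / (1 + Σλ_ih_i)
Numerator: 0.28×11.2 + 0.16×9.74 + 0.12×13.2 = 6.278
Denominator: 1 + 0.28×2.45 + 0.16×11.6 + 0.12×6.7 = 4.346
R = 6.278/4.346 = 1.445 J/s

1.44 J/s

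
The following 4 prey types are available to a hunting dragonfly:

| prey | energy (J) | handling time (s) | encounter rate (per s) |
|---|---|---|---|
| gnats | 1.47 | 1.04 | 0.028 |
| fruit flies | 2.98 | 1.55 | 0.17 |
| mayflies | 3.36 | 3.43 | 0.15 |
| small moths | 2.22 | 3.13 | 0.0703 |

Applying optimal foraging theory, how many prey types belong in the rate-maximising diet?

E/h in descending order: fruit flies 1.92, gnats 1.41, mayflies 0.98, small moths 0.709 J/s. The optimal diet is the largest prefix of this list for which every included type satisfies E_i/h_i > R on the types above it.
Rate on top 1: 0.4009. gnats: 1.41 > 0.4009 → include.
Rate on top 2: 0.4238. mayflies: 0.98 > 0.4238 → include.
Rate on top 3: 0.582. small moths: 0.709 > 0.582 → include.
Optimal diet: fruit flies, gnats, mayflies, small moths — 4 of 4 types.

4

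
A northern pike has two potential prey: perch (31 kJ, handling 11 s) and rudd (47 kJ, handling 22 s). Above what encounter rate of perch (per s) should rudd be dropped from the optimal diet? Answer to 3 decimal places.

0.285 per s

Drop rudd once their profitability E₂/h₂ falls below the rate achievable on perch alone: E₂/h₂ = λE₁/(1 + λh₁).
Solve for λ: λE₁h₂ = E₂(1 + λh₁) → λ(E₁h₂ − E₂h₁) = E₂ → λ = E₂/(E₁h₂ − E₂h₁).
λ = 47/(31×22 − 47×11) = 47/165 = 0.2848 per s.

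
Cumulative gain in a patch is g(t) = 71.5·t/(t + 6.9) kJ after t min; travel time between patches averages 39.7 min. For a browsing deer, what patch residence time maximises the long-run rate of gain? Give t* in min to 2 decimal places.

Maximise g(t)/(T+t): set derivative to zero → g'(t)(T+t) = g(t).
g'(t) = 71.5·6.9/(t + 6.9)². Setting 71.5·6.9/(t+6.9)² = 71.5t/[(t+6.9)(39.7+t)] gives 6.9(39.7+t) = t(t+6.9), so t² = 6.9×39.7 = 273.9.
t* = √273.9 = 16.55 min.

16.55 min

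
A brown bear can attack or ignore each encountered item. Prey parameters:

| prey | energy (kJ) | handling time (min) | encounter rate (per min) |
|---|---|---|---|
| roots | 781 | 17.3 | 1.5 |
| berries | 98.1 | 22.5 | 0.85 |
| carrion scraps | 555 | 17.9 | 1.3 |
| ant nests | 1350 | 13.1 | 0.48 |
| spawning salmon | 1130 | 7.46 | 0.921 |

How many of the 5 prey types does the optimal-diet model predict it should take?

Profitabilities (E/h, kJ/min): spawning salmon 151, ant nests 103, roots 45.1, carrion scraps 31, berries 4.36. Add prey in this order while the next type's profitability exceeds the intake rate on those already taken.
Rate on top 1: 132.2. ant nests: 103 < 132.2 → exclude; stop.
Optimal diet: spawning salmon — 1 of 5 types.

1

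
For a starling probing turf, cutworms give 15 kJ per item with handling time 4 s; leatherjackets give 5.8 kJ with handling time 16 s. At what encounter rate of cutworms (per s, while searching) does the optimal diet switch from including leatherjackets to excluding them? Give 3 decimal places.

0.027 per s

The zero-one rule: include leatherjackets iff E₂/h₂ > λE₁/(1+λh₁). Equality gives the switch point.
λE₁h₂ = E₂ + λE₂h₁ ⇒ λ = E₂/(E₁h₂ − E₂h₁) = 5.8/(240 − 23.2) = 0.02675 per s.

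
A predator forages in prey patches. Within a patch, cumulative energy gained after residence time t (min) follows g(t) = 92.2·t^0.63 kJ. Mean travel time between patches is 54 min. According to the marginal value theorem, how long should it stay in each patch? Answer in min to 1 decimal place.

By the marginal value theorem, leave when the instantaneous gain rate g'(t) equals the habitat-wide average g(t)/(T + t).
g'(t) = 0.63·92.2·t^-0.37. Setting 0.63·92.2·t^-0.37 = 92.2·t^0.63/(54+t) gives 0.63(54+t) = t, so 0.37·t = 0.63×54.
t* = 0.63×54/0.37 = 91.95 min.

91.9 min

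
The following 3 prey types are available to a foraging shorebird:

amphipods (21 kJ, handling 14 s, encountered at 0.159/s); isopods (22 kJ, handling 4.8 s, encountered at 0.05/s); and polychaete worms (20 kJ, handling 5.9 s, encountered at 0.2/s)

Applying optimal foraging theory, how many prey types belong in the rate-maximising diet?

E/h in descending order: isopods 4.58, polychaete worms 3.39, amphipods 1.5 kJ/s. The optimal diet is the largest prefix of this list for which every included type satisfies E_i/h_i > R on the types above it.
Rate on top 1: 0.8871. polychaete worms: 3.39 > 0.8871 → include.
Rate on top 2: 2.107. amphipods: 1.5 < 2.107 → exclude; stop.
Optimal diet: isopods, polychaete worms — 2 of 3 types.

2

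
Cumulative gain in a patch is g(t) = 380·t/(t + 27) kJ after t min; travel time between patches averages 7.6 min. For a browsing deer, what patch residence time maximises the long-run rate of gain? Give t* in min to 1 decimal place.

14.3 min

Maximise g(t)/(T+t): set derivative to zero → g'(t)(T+t) = g(t).
g'(t) = 380·27/(t + 27)². Setting 380·27/(t+27)² = 380t/[(t+27)(7.6+t)] gives 27(7.6+t) = t(t+27), so t² = 27×7.6 = 205.2.
t* = √205.2 = 14.32 min.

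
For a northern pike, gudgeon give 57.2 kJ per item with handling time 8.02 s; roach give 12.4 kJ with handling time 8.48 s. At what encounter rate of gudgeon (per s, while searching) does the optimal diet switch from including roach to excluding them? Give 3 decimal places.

Drop roach once their profitability E₂/h₂ falls below the rate achievable on gudgeon alone: E₂/h₂ = λE₁/(1 + λh₁).
Solve for λ: λE₁h₂ = E₂(1 + λh₁) → λ(E₁h₂ − E₂h₁) = E₂ → λ = E₂/(E₁h₂ − E₂h₁).
λ = 12.4/(57.2×8.48 − 12.4×8.02) = 12.4/385.6 = 0.03216 per s.

0.032 per s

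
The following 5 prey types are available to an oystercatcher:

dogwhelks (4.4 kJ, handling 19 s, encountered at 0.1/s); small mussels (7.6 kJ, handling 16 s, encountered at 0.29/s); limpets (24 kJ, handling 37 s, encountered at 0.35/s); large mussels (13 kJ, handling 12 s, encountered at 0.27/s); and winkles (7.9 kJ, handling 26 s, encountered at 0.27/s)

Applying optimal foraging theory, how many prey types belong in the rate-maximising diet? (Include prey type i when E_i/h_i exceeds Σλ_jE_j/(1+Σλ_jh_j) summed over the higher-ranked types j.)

Profitabilities (E/h, kJ/s): large mussels 1.08, limpets 0.649, small mussels 0.475, winkles 0.304, dogwhelks 0.232. Add prey in this order while the next type's profitability exceeds the intake rate on those already taken.
Rate on top 1: 0.8278. limpets: 0.649 < 0.8278 → exclude; stop.
Optimal diet: large mussels — 1 of 5 types.

1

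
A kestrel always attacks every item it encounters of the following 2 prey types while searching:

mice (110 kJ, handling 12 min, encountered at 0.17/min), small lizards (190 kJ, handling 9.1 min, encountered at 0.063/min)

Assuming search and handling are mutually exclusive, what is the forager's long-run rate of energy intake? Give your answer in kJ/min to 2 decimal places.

R = Σλ_iE_i / (1 + Σλ_ih_i)
Numerator: 0.17×110 + 0.063×190 = 30.67
Denominator: 1 + 0.17×12 + 0.063×9.1 = 3.613
R = 30.67/3.613 = 8.488 kJ/min

8.49 kJ/min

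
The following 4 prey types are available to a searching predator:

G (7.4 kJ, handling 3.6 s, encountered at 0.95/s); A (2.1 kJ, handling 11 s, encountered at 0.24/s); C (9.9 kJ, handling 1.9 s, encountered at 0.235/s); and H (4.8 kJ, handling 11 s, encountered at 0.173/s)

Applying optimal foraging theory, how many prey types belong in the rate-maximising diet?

2

E/h in descending order: C 5.21, G 2.06, H 0.436, A 0.191 kJ/s. The optimal diet is the largest prefix of this list for which every included type satisfies E_i/h_i > R on the types above it.
Rate on top 1: 1.608. G: 2.06 > 1.608 → include.
Rate on top 2: 1.923. H: 0.436 < 1.923 → exclude; stop.
Optimal diet: C, G — 2 of 4 types.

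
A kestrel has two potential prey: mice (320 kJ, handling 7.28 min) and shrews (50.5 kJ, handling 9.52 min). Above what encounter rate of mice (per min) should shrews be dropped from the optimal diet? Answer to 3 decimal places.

0.019 per min

Drop shrews once their profitability E₂/h₂ falls below the rate achievable on mice alone: E₂/h₂ = λE₁/(1 + λh₁).
Solve for λ: λE₁h₂ = E₂(1 + λh₁) → λ(E₁h₂ − E₂h₁) = E₂ → λ = E₂/(E₁h₂ − E₂h₁).
λ = 50.5/(320×9.52 − 50.5×7.28) = 50.5/2679 = 0.01885 per min.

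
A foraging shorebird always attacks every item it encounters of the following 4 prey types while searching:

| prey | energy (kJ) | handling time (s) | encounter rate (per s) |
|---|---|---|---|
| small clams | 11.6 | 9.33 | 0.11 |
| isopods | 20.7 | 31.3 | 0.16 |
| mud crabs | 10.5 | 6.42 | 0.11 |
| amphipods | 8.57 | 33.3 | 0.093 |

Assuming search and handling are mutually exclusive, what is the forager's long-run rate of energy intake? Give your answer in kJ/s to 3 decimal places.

R = (0.11×11.6 + 0.16×20.7 + 0.11×10.5 + 0.093×8.57) / (1 + 0.11×9.33 + 0.16×31.3 + 0.11×6.42 + 0.093×33.3) = 6.54/10.84 = 0.6035 kJ/s.

0.603 kJ/s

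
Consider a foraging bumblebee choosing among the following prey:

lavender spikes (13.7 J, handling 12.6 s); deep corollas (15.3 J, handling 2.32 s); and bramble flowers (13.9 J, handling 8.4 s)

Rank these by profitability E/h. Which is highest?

In descending order of E/h:
deep corollas: 15.3/2.32 = 6.59 J/s
bramble flowers: 13.9/8.4 = 1.65 J/s
lavender spikes: 13.7/12.6 = 1.09 J/s

deep corollas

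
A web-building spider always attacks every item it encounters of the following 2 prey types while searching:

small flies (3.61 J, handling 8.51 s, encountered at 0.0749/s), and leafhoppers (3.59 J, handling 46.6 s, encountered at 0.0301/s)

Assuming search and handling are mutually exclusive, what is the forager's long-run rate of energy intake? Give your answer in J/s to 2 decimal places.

R = (0.0749×3.61 + 0.0301×3.59) / (1 + 0.0749×8.51 + 0.0301×46.6) = 0.3784/3.04 = 0.1245 J/s.

0.12 J/s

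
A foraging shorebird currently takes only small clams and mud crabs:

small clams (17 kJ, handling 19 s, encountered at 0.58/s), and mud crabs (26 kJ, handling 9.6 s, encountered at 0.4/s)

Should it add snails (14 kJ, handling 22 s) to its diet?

No

Intake rate on the current diet: R = (0.58×17 + 0.4×26) / (1 + 0.58×19 + 0.4×9.6) = 20.26/15.86 = 1.277 kJ/s.
Profitability of snails: 14/22 = 0.6364 kJ/s.
0.6364 < 1.277, so adding snails would lower the average — exclude it.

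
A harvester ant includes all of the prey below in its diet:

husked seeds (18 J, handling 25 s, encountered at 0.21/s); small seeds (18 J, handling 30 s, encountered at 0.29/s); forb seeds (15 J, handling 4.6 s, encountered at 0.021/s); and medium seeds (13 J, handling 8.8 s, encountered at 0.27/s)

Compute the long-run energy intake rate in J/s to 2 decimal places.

0.74 J/s

Energy encountered per unit search time: 0.21×18 + 0.29×18 + 0.021×15 + 0.27×13 = 12.82 J/s.
Handling time per unit search time: 0.21×25 + 0.29×30 + 0.021×4.6 + 0.27×8.8 = 16.42.
Rate = 12.82/(1 + 16.42) = 0.7361 J/s.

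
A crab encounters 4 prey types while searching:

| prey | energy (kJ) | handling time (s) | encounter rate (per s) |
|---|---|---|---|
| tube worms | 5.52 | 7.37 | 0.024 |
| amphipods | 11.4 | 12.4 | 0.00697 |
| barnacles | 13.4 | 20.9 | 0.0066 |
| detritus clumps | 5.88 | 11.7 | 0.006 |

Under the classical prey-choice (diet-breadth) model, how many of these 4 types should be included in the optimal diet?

E/h in descending order: amphipods 0.919, tube worms 0.749, barnacles 0.641, detritus clumps 0.503 kJ/s. The optimal diet is the largest prefix of this list for which every included type satisfies E_i/h_i > R on the types above it.
Rate on top 1: 0.07314. tube worms: 0.749 > 0.07314 → include.
Rate on top 2: 0.1678. barnacles: 0.641 > 0.1678 → include.
Rate on top 3: 0.2144. detritus clumps: 0.503 > 0.2144 → include.
Optimal diet: amphipods, tube worms, barnacles, detritus clumps — 4 of 4 types.

4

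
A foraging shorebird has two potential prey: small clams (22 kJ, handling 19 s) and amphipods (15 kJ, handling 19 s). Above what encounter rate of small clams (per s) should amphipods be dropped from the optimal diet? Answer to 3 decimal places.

0.113 per s

Drop amphipods once their profitability E₂/h₂ falls below the rate achievable on small clams alone: E₂/h₂ = λE₁/(1 + λh₁).
Solve for λ: λE₁h₂ = E₂(1 + λh₁) → λ(E₁h₂ − E₂h₁) = E₂ → λ = E₂/(E₁h₂ − E₂h₁).
λ = 15/(22×19 − 15×19) = 15/133 = 0.1128 per s.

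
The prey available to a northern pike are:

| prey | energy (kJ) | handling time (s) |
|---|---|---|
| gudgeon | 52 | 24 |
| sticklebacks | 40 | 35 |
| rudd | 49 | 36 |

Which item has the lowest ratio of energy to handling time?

sticklebacks

In descending order of E/h:
gudgeon: 52/24 = 2.17 kJ/s
rudd: 49/36 = 1.36 kJ/s
sticklebacks: 40/35 = 1.14 kJ/s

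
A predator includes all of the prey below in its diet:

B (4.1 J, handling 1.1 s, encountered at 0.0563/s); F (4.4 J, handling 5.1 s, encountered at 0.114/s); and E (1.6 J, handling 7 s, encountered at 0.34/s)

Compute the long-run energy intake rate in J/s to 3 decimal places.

0.317 J/s

Energy encountered per unit search time: 0.0563×4.1 + 0.114×4.4 + 0.34×1.6 = 1.276 J/s.
Handling time per unit search time: 0.0563×1.1 + 0.114×5.1 + 0.34×7 = 3.023.
Rate = 1.276/(1 + 3.023) = 0.3173 J/s.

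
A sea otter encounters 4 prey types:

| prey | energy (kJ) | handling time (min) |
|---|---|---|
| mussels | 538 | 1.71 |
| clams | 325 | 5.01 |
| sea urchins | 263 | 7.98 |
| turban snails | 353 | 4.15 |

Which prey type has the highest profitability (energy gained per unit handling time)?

Profitability E/h (kJ/min): mussels = 538/1.71 = 315, clams = 325/5.01 = 64.9, sea urchins = 263/7.98 = 33, turban snails = 353/4.15 = 85.1.
Ranked: mussels > turban snails > clams > sea urchins.

mussels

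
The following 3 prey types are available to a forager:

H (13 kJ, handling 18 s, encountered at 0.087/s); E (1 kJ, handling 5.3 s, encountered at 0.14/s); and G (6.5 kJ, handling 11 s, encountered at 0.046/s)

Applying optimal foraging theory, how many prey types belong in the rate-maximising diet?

2

Profitabilities (E/h, kJ/s): H 0.722, G 0.591, E 0.189. Add prey in this order while the next type's profitability exceeds the intake rate on those already taken.
Rate on top 1: 0.4408. G: 0.591 > 0.4408 → include.
Rate on top 2: 0.4655. E: 0.189 < 0.4655 → exclude; stop.
Optimal diet: H, G — 2 of 3 types.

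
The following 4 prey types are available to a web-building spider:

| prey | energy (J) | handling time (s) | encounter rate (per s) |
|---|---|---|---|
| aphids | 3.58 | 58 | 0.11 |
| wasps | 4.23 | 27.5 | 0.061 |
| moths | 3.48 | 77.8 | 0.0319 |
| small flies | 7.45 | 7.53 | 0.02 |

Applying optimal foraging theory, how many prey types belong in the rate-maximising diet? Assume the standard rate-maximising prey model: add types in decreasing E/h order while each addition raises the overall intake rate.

2

Rank by E/h (J/s): small flies 0.989, wasps 0.154, aphids 0.0617, moths 0.0447. Include each in turn until the next type's E/h falls below the running intake rate.
Rate on top 1: 0.1295. wasps: 0.154 > 0.1295 → include.
Rate on top 2: 0.1439. aphids: 0.0617 < 0.1439 → exclude; stop.
Optimal diet: small flies, wasps — 2 of 4 types.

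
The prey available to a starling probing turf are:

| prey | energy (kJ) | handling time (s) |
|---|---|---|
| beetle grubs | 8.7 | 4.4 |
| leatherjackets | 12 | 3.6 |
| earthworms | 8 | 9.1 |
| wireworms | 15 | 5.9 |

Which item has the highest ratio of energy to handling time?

leatherjackets

Profitability E/h (kJ/s): beetle grubs = 8.7/4.4 = 1.98, leatherjackets = 12/3.6 = 3.33, earthworms = 8/9.1 = 0.879, wireworms = 15/5.9 = 2.54.
Ranked: leatherjackets > wireworms > beetle grubs > earthworms.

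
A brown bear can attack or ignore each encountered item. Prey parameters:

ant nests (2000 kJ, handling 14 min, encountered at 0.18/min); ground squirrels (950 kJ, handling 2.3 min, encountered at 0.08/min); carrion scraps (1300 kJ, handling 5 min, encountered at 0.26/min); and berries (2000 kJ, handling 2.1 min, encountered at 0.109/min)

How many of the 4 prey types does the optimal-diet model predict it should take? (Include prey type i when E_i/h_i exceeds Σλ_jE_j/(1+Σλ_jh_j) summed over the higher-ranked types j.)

Profitabilities (E/h, kJ/min): berries 952, ground squirrels 413, carrion scraps 260, ant nests 143. Add prey in this order while the next type's profitability exceeds the intake rate on those already taken.
Rate on top 1: 177.4. ground squirrels: 413 > 177.4 → include.
Rate on top 2: 208.1. carrion scraps: 260 > 208.1 → include.
Rate on top 3: 233. ant nests: 143 < 233 → exclude; stop.
Optimal diet: berries, ground squirrels, carrion scraps — 3 of 4 types.

3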